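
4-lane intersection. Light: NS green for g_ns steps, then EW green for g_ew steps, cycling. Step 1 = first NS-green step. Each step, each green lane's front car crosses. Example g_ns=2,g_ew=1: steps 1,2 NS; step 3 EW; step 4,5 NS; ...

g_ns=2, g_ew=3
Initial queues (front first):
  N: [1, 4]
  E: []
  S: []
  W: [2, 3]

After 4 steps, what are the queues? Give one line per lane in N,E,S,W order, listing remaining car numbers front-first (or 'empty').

Step 1 [NS]: N:car1-GO,E:wait,S:empty,W:wait | queues: N=1 E=0 S=0 W=2
Step 2 [NS]: N:car4-GO,E:wait,S:empty,W:wait | queues: N=0 E=0 S=0 W=2
Step 3 [EW]: N:wait,E:empty,S:wait,W:car2-GO | queues: N=0 E=0 S=0 W=1
Step 4 [EW]: N:wait,E:empty,S:wait,W:car3-GO | queues: N=0 E=0 S=0 W=0

N: empty
E: empty
S: empty
W: empty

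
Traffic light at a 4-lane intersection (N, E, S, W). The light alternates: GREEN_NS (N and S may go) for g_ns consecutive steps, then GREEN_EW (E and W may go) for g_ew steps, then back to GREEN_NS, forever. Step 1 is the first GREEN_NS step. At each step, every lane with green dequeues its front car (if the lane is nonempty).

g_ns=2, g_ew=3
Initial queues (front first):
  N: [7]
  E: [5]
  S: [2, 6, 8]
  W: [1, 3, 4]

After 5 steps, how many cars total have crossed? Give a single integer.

Answer: 7

Derivation:
Step 1 [NS]: N:car7-GO,E:wait,S:car2-GO,W:wait | queues: N=0 E=1 S=2 W=3
Step 2 [NS]: N:empty,E:wait,S:car6-GO,W:wait | queues: N=0 E=1 S=1 W=3
Step 3 [EW]: N:wait,E:car5-GO,S:wait,W:car1-GO | queues: N=0 E=0 S=1 W=2
Step 4 [EW]: N:wait,E:empty,S:wait,W:car3-GO | queues: N=0 E=0 S=1 W=1
Step 5 [EW]: N:wait,E:empty,S:wait,W:car4-GO | queues: N=0 E=0 S=1 W=0
Cars crossed by step 5: 7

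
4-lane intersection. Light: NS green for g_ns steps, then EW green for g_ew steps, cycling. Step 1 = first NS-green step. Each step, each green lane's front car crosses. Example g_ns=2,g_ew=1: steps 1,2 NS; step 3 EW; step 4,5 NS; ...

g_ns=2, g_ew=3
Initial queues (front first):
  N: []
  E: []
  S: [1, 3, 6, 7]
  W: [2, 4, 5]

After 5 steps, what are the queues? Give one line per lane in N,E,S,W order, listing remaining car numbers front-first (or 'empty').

Step 1 [NS]: N:empty,E:wait,S:car1-GO,W:wait | queues: N=0 E=0 S=3 W=3
Step 2 [NS]: N:empty,E:wait,S:car3-GO,W:wait | queues: N=0 E=0 S=2 W=3
Step 3 [EW]: N:wait,E:empty,S:wait,W:car2-GO | queues: N=0 E=0 S=2 W=2
Step 4 [EW]: N:wait,E:empty,S:wait,W:car4-GO | queues: N=0 E=0 S=2 W=1
Step 5 [EW]: N:wait,E:empty,S:wait,W:car5-GO | queues: N=0 E=0 S=2 W=0

N: empty
E: empty
S: 6 7
W: empty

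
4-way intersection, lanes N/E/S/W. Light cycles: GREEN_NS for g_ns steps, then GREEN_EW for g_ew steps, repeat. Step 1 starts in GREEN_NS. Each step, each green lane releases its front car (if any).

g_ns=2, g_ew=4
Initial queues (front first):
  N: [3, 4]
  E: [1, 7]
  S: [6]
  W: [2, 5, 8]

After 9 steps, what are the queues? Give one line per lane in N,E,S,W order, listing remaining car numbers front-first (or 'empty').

Step 1 [NS]: N:car3-GO,E:wait,S:car6-GO,W:wait | queues: N=1 E=2 S=0 W=3
Step 2 [NS]: N:car4-GO,E:wait,S:empty,W:wait | queues: N=0 E=2 S=0 W=3
Step 3 [EW]: N:wait,E:car1-GO,S:wait,W:car2-GO | queues: N=0 E=1 S=0 W=2
Step 4 [EW]: N:wait,E:car7-GO,S:wait,W:car5-GO | queues: N=0 E=0 S=0 W=1
Step 5 [EW]: N:wait,E:empty,S:wait,W:car8-GO | queues: N=0 E=0 S=0 W=0

N: empty
E: empty
S: empty
W: empty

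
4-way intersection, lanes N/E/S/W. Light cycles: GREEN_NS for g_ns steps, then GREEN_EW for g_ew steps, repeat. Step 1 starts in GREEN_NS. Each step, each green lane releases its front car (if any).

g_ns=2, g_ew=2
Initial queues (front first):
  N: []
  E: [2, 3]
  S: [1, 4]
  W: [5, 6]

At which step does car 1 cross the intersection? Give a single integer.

Step 1 [NS]: N:empty,E:wait,S:car1-GO,W:wait | queues: N=0 E=2 S=1 W=2
Step 2 [NS]: N:empty,E:wait,S:car4-GO,W:wait | queues: N=0 E=2 S=0 W=2
Step 3 [EW]: N:wait,E:car2-GO,S:wait,W:car5-GO | queues: N=0 E=1 S=0 W=1
Step 4 [EW]: N:wait,E:car3-GO,S:wait,W:car6-GO | queues: N=0 E=0 S=0 W=0
Car 1 crosses at step 1

1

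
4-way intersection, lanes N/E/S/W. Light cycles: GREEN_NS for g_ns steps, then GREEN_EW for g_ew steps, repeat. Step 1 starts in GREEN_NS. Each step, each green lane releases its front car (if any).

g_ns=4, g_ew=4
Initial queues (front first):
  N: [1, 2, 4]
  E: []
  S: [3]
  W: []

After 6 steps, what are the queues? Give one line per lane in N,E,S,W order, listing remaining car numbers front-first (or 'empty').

Step 1 [NS]: N:car1-GO,E:wait,S:car3-GO,W:wait | queues: N=2 E=0 S=0 W=0
Step 2 [NS]: N:car2-GO,E:wait,S:empty,W:wait | queues: N=1 E=0 S=0 W=0
Step 3 [NS]: N:car4-GO,E:wait,S:empty,W:wait | queues: N=0 E=0 S=0 W=0

N: empty
E: empty
S: empty
W: empty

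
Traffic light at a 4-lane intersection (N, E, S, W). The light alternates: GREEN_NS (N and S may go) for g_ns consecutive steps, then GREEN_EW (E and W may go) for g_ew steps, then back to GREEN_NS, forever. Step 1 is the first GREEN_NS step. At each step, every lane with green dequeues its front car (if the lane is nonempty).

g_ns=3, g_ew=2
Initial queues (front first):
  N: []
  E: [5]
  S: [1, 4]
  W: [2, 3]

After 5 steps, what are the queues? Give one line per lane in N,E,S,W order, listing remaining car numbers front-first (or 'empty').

Step 1 [NS]: N:empty,E:wait,S:car1-GO,W:wait | queues: N=0 E=1 S=1 W=2
Step 2 [NS]: N:empty,E:wait,S:car4-GO,W:wait | queues: N=0 E=1 S=0 W=2
Step 3 [NS]: N:empty,E:wait,S:empty,W:wait | queues: N=0 E=1 S=0 W=2
Step 4 [EW]: N:wait,E:car5-GO,S:wait,W:car2-GO | queues: N=0 E=0 S=0 W=1
Step 5 [EW]: N:wait,E:empty,S:wait,W:car3-GO | queues: N=0 E=0 S=0 W=0

N: empty
E: empty
S: empty
W: empty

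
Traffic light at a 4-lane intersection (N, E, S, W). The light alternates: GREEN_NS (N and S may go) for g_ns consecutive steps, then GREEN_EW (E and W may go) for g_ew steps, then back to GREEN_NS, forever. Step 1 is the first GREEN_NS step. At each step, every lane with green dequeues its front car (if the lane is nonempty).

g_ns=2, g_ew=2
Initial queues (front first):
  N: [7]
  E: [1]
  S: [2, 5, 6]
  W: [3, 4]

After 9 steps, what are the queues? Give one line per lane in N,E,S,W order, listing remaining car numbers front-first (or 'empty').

Step 1 [NS]: N:car7-GO,E:wait,S:car2-GO,W:wait | queues: N=0 E=1 S=2 W=2
Step 2 [NS]: N:empty,E:wait,S:car5-GO,W:wait | queues: N=0 E=1 S=1 W=2
Step 3 [EW]: N:wait,E:car1-GO,S:wait,W:car3-GO | queues: N=0 E=0 S=1 W=1
Step 4 [EW]: N:wait,E:empty,S:wait,W:car4-GO | queues: N=0 E=0 S=1 W=0
Step 5 [NS]: N:empty,E:wait,S:car6-GO,W:wait | queues: N=0 E=0 S=0 W=0

N: empty
E: empty
S: empty
W: empty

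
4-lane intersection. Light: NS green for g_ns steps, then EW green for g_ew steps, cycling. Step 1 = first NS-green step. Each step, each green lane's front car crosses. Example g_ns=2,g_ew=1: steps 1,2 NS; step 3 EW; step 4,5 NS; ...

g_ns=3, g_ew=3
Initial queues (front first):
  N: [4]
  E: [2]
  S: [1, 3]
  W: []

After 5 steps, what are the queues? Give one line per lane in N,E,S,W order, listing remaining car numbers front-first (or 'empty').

Step 1 [NS]: N:car4-GO,E:wait,S:car1-GO,W:wait | queues: N=0 E=1 S=1 W=0
Step 2 [NS]: N:empty,E:wait,S:car3-GO,W:wait | queues: N=0 E=1 S=0 W=0
Step 3 [NS]: N:empty,E:wait,S:empty,W:wait | queues: N=0 E=1 S=0 W=0
Step 4 [EW]: N:wait,E:car2-GO,S:wait,W:empty | queues: N=0 E=0 S=0 W=0

N: empty
E: empty
S: empty
W: empty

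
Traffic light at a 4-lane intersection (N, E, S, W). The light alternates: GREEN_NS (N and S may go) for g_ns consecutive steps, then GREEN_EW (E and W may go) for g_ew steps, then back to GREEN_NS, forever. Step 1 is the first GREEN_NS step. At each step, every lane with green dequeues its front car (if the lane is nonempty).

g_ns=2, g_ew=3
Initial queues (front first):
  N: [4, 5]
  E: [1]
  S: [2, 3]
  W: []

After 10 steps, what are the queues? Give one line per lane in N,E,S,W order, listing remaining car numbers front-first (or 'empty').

Step 1 [NS]: N:car4-GO,E:wait,S:car2-GO,W:wait | queues: N=1 E=1 S=1 W=0
Step 2 [NS]: N:car5-GO,E:wait,S:car3-GO,W:wait | queues: N=0 E=1 S=0 W=0
Step 3 [EW]: N:wait,E:car1-GO,S:wait,W:empty | queues: N=0 E=0 S=0 W=0

N: empty
E: empty
S: empty
W: empty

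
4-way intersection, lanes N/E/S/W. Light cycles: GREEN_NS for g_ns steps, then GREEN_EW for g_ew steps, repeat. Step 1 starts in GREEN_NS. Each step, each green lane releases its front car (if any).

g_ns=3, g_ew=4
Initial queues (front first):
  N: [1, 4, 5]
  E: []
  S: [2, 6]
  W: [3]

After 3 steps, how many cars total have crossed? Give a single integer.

Answer: 5

Derivation:
Step 1 [NS]: N:car1-GO,E:wait,S:car2-GO,W:wait | queues: N=2 E=0 S=1 W=1
Step 2 [NS]: N:car4-GO,E:wait,S:car6-GO,W:wait | queues: N=1 E=0 S=0 W=1
Step 3 [NS]: N:car5-GO,E:wait,S:empty,W:wait | queues: N=0 E=0 S=0 W=1
Cars crossed by step 3: 5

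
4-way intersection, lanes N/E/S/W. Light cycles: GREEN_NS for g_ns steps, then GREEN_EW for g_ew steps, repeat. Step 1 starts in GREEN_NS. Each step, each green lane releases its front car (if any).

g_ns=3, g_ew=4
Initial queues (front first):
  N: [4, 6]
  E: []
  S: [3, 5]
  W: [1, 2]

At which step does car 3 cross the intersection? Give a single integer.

Step 1 [NS]: N:car4-GO,E:wait,S:car3-GO,W:wait | queues: N=1 E=0 S=1 W=2
Step 2 [NS]: N:car6-GO,E:wait,S:car5-GO,W:wait | queues: N=0 E=0 S=0 W=2
Step 3 [NS]: N:empty,E:wait,S:empty,W:wait | queues: N=0 E=0 S=0 W=2
Step 4 [EW]: N:wait,E:empty,S:wait,W:car1-GO | queues: N=0 E=0 S=0 W=1
Step 5 [EW]: N:wait,E:empty,S:wait,W:car2-GO | queues: N=0 E=0 S=0 W=0
Car 3 crosses at step 1

1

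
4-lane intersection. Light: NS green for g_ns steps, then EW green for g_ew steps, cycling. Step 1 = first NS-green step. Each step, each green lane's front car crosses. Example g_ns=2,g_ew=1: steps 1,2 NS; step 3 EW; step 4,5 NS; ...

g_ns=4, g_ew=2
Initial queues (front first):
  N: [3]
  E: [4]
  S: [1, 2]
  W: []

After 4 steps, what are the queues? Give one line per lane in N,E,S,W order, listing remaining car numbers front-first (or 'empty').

Step 1 [NS]: N:car3-GO,E:wait,S:car1-GO,W:wait | queues: N=0 E=1 S=1 W=0
Step 2 [NS]: N:empty,E:wait,S:car2-GO,W:wait | queues: N=0 E=1 S=0 W=0
Step 3 [NS]: N:empty,E:wait,S:empty,W:wait | queues: N=0 E=1 S=0 W=0
Step 4 [NS]: N:empty,E:wait,S:empty,W:wait | queues: N=0 E=1 S=0 W=0

N: empty
E: 4
S: empty
W: empty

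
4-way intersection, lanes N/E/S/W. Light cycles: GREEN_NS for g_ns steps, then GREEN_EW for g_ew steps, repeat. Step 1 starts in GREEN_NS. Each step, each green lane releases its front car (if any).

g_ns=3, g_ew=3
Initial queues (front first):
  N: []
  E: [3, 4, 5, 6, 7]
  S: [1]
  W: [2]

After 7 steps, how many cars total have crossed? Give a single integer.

Answer: 5

Derivation:
Step 1 [NS]: N:empty,E:wait,S:car1-GO,W:wait | queues: N=0 E=5 S=0 W=1
Step 2 [NS]: N:empty,E:wait,S:empty,W:wait | queues: N=0 E=5 S=0 W=1
Step 3 [NS]: N:empty,E:wait,S:empty,W:wait | queues: N=0 E=5 S=0 W=1
Step 4 [EW]: N:wait,E:car3-GO,S:wait,W:car2-GO | queues: N=0 E=4 S=0 W=0
Step 5 [EW]: N:wait,E:car4-GO,S:wait,W:empty | queues: N=0 E=3 S=0 W=0
Step 6 [EW]: N:wait,E:car5-GO,S:wait,W:empty | queues: N=0 E=2 S=0 W=0
Step 7 [NS]: N:empty,E:wait,S:empty,W:wait | queues: N=0 E=2 S=0 W=0
Cars crossed by step 7: 5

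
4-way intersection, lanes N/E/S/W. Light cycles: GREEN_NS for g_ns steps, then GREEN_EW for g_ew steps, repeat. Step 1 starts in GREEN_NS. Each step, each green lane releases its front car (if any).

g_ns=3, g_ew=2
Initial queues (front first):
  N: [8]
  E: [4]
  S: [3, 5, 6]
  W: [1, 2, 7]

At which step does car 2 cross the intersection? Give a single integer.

Step 1 [NS]: N:car8-GO,E:wait,S:car3-GO,W:wait | queues: N=0 E=1 S=2 W=3
Step 2 [NS]: N:empty,E:wait,S:car5-GO,W:wait | queues: N=0 E=1 S=1 W=3
Step 3 [NS]: N:empty,E:wait,S:car6-GO,W:wait | queues: N=0 E=1 S=0 W=3
Step 4 [EW]: N:wait,E:car4-GO,S:wait,W:car1-GO | queues: N=0 E=0 S=0 W=2
Step 5 [EW]: N:wait,E:empty,S:wait,W:car2-GO | queues: N=0 E=0 S=0 W=1
Step 6 [NS]: N:empty,E:wait,S:empty,W:wait | queues: N=0 E=0 S=0 W=1
Step 7 [NS]: N:empty,E:wait,S:empty,W:wait | queues: N=0 E=0 S=0 W=1
Step 8 [NS]: N:empty,E:wait,S:empty,W:wait | queues: N=0 E=0 S=0 W=1
Step 9 [EW]: N:wait,E:empty,S:wait,W:car7-GO | queues: N=0 E=0 S=0 W=0
Car 2 crosses at step 5

5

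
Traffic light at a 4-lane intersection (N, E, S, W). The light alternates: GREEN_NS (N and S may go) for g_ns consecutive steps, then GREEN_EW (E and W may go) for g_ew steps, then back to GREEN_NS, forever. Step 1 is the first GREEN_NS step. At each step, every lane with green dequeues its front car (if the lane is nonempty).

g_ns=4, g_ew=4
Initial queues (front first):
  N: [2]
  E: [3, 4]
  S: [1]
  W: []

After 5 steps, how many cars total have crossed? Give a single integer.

Answer: 3

Derivation:
Step 1 [NS]: N:car2-GO,E:wait,S:car1-GO,W:wait | queues: N=0 E=2 S=0 W=0
Step 2 [NS]: N:empty,E:wait,S:empty,W:wait | queues: N=0 E=2 S=0 W=0
Step 3 [NS]: N:empty,E:wait,S:empty,W:wait | queues: N=0 E=2 S=0 W=0
Step 4 [NS]: N:empty,E:wait,S:empty,W:wait | queues: N=0 E=2 S=0 W=0
Step 5 [EW]: N:wait,E:car3-GO,S:wait,W:empty | queues: N=0 E=1 S=0 W=0
Cars crossed by step 5: 3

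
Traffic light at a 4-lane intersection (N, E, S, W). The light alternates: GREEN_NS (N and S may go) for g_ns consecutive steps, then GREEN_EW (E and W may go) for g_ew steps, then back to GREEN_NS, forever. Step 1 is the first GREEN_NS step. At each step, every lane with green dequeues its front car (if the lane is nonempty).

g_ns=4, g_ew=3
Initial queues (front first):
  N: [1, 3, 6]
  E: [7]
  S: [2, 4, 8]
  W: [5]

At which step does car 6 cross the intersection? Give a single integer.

Step 1 [NS]: N:car1-GO,E:wait,S:car2-GO,W:wait | queues: N=2 E=1 S=2 W=1
Step 2 [NS]: N:car3-GO,E:wait,S:car4-GO,W:wait | queues: N=1 E=1 S=1 W=1
Step 3 [NS]: N:car6-GO,E:wait,S:car8-GO,W:wait | queues: N=0 E=1 S=0 W=1
Step 4 [NS]: N:empty,E:wait,S:empty,W:wait | queues: N=0 E=1 S=0 W=1
Step 5 [EW]: N:wait,E:car7-GO,S:wait,W:car5-GO | queues: N=0 E=0 S=0 W=0
Car 6 crosses at step 3

3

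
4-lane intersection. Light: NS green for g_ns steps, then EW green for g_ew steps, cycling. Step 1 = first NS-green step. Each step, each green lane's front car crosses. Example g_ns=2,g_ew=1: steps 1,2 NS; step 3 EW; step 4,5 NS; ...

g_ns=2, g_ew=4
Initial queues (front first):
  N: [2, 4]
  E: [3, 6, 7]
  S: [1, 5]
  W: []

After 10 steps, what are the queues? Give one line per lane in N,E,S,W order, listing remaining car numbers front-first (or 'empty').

Step 1 [NS]: N:car2-GO,E:wait,S:car1-GO,W:wait | queues: N=1 E=3 S=1 W=0
Step 2 [NS]: N:car4-GO,E:wait,S:car5-GO,W:wait | queues: N=0 E=3 S=0 W=0
Step 3 [EW]: N:wait,E:car3-GO,S:wait,W:empty | queues: N=0 E=2 S=0 W=0
Step 4 [EW]: N:wait,E:car6-GO,S:wait,W:empty | queues: N=0 E=1 S=0 W=0
Step 5 [EW]: N:wait,E:car7-GO,S:wait,W:empty | queues: N=0 E=0 S=0 W=0

N: empty
E: empty
S: empty
W: empty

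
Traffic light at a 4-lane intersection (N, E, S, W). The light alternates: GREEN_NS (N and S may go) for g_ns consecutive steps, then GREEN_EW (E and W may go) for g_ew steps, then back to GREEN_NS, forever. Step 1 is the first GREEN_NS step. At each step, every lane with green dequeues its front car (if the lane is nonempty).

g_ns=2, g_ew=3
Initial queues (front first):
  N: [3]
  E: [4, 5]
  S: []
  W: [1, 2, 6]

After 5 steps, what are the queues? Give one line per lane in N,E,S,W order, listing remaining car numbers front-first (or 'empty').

Step 1 [NS]: N:car3-GO,E:wait,S:empty,W:wait | queues: N=0 E=2 S=0 W=3
Step 2 [NS]: N:empty,E:wait,S:empty,W:wait | queues: N=0 E=2 S=0 W=3
Step 3 [EW]: N:wait,E:car4-GO,S:wait,W:car1-GO | queues: N=0 E=1 S=0 W=2
Step 4 [EW]: N:wait,E:car5-GO,S:wait,W:car2-GO | queues: N=0 E=0 S=0 W=1
Step 5 [EW]: N:wait,E:empty,S:wait,W:car6-GO | queues: N=0 E=0 S=0 W=0

N: empty
E: empty
S: empty
W: empty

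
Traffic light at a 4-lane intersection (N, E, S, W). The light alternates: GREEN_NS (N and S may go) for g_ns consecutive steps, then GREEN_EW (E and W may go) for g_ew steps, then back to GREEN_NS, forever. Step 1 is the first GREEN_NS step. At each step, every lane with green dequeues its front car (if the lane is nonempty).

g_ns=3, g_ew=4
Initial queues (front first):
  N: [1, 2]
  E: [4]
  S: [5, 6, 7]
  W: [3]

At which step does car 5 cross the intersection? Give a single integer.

Step 1 [NS]: N:car1-GO,E:wait,S:car5-GO,W:wait | queues: N=1 E=1 S=2 W=1
Step 2 [NS]: N:car2-GO,E:wait,S:car6-GO,W:wait | queues: N=0 E=1 S=1 W=1
Step 3 [NS]: N:empty,E:wait,S:car7-GO,W:wait | queues: N=0 E=1 S=0 W=1
Step 4 [EW]: N:wait,E:car4-GO,S:wait,W:car3-GO | queues: N=0 E=0 S=0 W=0
Car 5 crosses at step 1

1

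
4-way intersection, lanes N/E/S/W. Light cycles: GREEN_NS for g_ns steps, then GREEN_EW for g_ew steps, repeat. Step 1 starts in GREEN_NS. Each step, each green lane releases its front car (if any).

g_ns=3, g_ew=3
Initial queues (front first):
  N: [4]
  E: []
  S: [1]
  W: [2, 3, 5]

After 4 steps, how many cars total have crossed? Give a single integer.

Answer: 3

Derivation:
Step 1 [NS]: N:car4-GO,E:wait,S:car1-GO,W:wait | queues: N=0 E=0 S=0 W=3
Step 2 [NS]: N:empty,E:wait,S:empty,W:wait | queues: N=0 E=0 S=0 W=3
Step 3 [NS]: N:empty,E:wait,S:empty,W:wait | queues: N=0 E=0 S=0 W=3
Step 4 [EW]: N:wait,E:empty,S:wait,W:car2-GO | queues: N=0 E=0 S=0 W=2
Cars crossed by step 4: 3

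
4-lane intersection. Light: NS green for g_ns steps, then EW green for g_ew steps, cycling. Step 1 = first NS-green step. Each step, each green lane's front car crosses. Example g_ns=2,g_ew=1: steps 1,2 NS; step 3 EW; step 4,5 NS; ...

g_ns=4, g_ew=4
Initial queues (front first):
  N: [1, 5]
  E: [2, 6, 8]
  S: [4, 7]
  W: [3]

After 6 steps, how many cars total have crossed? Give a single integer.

Step 1 [NS]: N:car1-GO,E:wait,S:car4-GO,W:wait | queues: N=1 E=3 S=1 W=1
Step 2 [NS]: N:car5-GO,E:wait,S:car7-GO,W:wait | queues: N=0 E=3 S=0 W=1
Step 3 [NS]: N:empty,E:wait,S:empty,W:wait | queues: N=0 E=3 S=0 W=1
Step 4 [NS]: N:empty,E:wait,S:empty,W:wait | queues: N=0 E=3 S=0 W=1
Step 5 [EW]: N:wait,E:car2-GO,S:wait,W:car3-GO | queues: N=0 E=2 S=0 W=0
Step 6 [EW]: N:wait,E:car6-GO,S:wait,W:empty | queues: N=0 E=1 S=0 W=0
Cars crossed by step 6: 7

Answer: 7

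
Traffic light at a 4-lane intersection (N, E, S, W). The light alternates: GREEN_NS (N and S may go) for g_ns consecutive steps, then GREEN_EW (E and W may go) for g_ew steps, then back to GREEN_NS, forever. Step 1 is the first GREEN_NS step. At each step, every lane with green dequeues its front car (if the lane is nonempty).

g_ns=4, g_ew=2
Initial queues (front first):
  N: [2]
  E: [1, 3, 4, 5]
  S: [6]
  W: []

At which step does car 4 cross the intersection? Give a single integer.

Step 1 [NS]: N:car2-GO,E:wait,S:car6-GO,W:wait | queues: N=0 E=4 S=0 W=0
Step 2 [NS]: N:empty,E:wait,S:empty,W:wait | queues: N=0 E=4 S=0 W=0
Step 3 [NS]: N:empty,E:wait,S:empty,W:wait | queues: N=0 E=4 S=0 W=0
Step 4 [NS]: N:empty,E:wait,S:empty,W:wait | queues: N=0 E=4 S=0 W=0
Step 5 [EW]: N:wait,E:car1-GO,S:wait,W:empty | queues: N=0 E=3 S=0 W=0
Step 6 [EW]: N:wait,E:car3-GO,S:wait,W:empty | queues: N=0 E=2 S=0 W=0
Step 7 [NS]: N:empty,E:wait,S:empty,W:wait | queues: N=0 E=2 S=0 W=0
Step 8 [NS]: N:empty,E:wait,S:empty,W:wait | queues: N=0 E=2 S=0 W=0
Step 9 [NS]: N:empty,E:wait,S:empty,W:wait | queues: N=0 E=2 S=0 W=0
Step 10 [NS]: N:empty,E:wait,S:empty,W:wait | queues: N=0 E=2 S=0 W=0
Step 11 [EW]: N:wait,E:car4-GO,S:wait,W:empty | queues: N=0 E=1 S=0 W=0
Step 12 [EW]: N:wait,E:car5-GO,S:wait,W:empty | queues: N=0 E=0 S=0 W=0
Car 4 crosses at step 11

11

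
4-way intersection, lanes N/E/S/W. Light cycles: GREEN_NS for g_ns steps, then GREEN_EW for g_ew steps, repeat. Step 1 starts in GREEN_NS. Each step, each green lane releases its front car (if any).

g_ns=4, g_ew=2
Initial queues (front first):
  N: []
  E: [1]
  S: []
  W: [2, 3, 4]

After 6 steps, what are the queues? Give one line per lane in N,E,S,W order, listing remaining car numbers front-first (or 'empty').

Step 1 [NS]: N:empty,E:wait,S:empty,W:wait | queues: N=0 E=1 S=0 W=3
Step 2 [NS]: N:empty,E:wait,S:empty,W:wait | queues: N=0 E=1 S=0 W=3
Step 3 [NS]: N:empty,E:wait,S:empty,W:wait | queues: N=0 E=1 S=0 W=3
Step 4 [NS]: N:empty,E:wait,S:empty,W:wait | queues: N=0 E=1 S=0 W=3
Step 5 [EW]: N:wait,E:car1-GO,S:wait,W:car2-GO | queues: N=0 E=0 S=0 W=2
Step 6 [EW]: N:wait,E:empty,S:wait,W:car3-GO | queues: N=0 E=0 S=0 W=1

N: empty
E: empty
S: empty
W: 4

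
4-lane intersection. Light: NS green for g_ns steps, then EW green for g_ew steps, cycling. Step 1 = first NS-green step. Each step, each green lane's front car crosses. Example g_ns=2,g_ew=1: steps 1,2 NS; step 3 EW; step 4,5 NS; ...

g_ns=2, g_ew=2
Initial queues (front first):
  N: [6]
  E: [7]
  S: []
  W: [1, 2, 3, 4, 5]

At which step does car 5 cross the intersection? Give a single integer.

Step 1 [NS]: N:car6-GO,E:wait,S:empty,W:wait | queues: N=0 E=1 S=0 W=5
Step 2 [NS]: N:empty,E:wait,S:empty,W:wait | queues: N=0 E=1 S=0 W=5
Step 3 [EW]: N:wait,E:car7-GO,S:wait,W:car1-GO | queues: N=0 E=0 S=0 W=4
Step 4 [EW]: N:wait,E:empty,S:wait,W:car2-GO | queues: N=0 E=0 S=0 W=3
Step 5 [NS]: N:empty,E:wait,S:empty,W:wait | queues: N=0 E=0 S=0 W=3
Step 6 [NS]: N:empty,E:wait,S:empty,W:wait | queues: N=0 E=0 S=0 W=3
Step 7 [EW]: N:wait,E:empty,S:wait,W:car3-GO | queues: N=0 E=0 S=0 W=2
Step 8 [EW]: N:wait,E:empty,S:wait,W:car4-GO | queues: N=0 E=0 S=0 W=1
Step 9 [NS]: N:empty,E:wait,S:empty,W:wait | queues: N=0 E=0 S=0 W=1
Step 10 [NS]: N:empty,E:wait,S:empty,W:wait | queues: N=0 E=0 S=0 W=1
Step 11 [EW]: N:wait,E:empty,S:wait,W:car5-GO | queues: N=0 E=0 S=0 W=0
Car 5 crosses at step 11

11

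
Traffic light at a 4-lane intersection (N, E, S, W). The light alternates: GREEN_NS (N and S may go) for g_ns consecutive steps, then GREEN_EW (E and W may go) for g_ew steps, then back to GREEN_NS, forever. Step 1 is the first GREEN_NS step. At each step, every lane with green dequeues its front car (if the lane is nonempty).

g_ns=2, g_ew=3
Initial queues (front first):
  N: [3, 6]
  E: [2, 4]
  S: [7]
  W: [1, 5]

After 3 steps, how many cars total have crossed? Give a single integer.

Answer: 5

Derivation:
Step 1 [NS]: N:car3-GO,E:wait,S:car7-GO,W:wait | queues: N=1 E=2 S=0 W=2
Step 2 [NS]: N:car6-GO,E:wait,S:empty,W:wait | queues: N=0 E=2 S=0 W=2
Step 3 [EW]: N:wait,E:car2-GO,S:wait,W:car1-GO | queues: N=0 E=1 S=0 W=1
Cars crossed by step 3: 5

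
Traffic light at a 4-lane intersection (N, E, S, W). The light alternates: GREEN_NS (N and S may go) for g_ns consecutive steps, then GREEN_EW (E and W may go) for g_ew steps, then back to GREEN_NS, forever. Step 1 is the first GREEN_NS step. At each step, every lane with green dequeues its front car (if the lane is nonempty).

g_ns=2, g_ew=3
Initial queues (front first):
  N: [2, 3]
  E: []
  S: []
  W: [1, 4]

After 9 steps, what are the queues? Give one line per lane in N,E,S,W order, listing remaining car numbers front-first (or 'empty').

Step 1 [NS]: N:car2-GO,E:wait,S:empty,W:wait | queues: N=1 E=0 S=0 W=2
Step 2 [NS]: N:car3-GO,E:wait,S:empty,W:wait | queues: N=0 E=0 S=0 W=2
Step 3 [EW]: N:wait,E:empty,S:wait,W:car1-GO | queues: N=0 E=0 S=0 W=1
Step 4 [EW]: N:wait,E:empty,S:wait,W:car4-GO | queues: N=0 E=0 S=0 W=0

N: empty
E: empty
S: empty
W: empty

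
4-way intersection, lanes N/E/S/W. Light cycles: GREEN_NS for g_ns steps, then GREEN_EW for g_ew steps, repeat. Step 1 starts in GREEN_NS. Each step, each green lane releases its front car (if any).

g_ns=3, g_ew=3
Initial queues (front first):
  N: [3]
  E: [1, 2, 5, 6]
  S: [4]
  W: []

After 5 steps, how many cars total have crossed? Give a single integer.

Step 1 [NS]: N:car3-GO,E:wait,S:car4-GO,W:wait | queues: N=0 E=4 S=0 W=0
Step 2 [NS]: N:empty,E:wait,S:empty,W:wait | queues: N=0 E=4 S=0 W=0
Step 3 [NS]: N:empty,E:wait,S:empty,W:wait | queues: N=0 E=4 S=0 W=0
Step 4 [EW]: N:wait,E:car1-GO,S:wait,W:empty | queues: N=0 E=3 S=0 W=0
Step 5 [EW]: N:wait,E:car2-GO,S:wait,W:empty | queues: N=0 E=2 S=0 W=0
Cars crossed by step 5: 4

Answer: 4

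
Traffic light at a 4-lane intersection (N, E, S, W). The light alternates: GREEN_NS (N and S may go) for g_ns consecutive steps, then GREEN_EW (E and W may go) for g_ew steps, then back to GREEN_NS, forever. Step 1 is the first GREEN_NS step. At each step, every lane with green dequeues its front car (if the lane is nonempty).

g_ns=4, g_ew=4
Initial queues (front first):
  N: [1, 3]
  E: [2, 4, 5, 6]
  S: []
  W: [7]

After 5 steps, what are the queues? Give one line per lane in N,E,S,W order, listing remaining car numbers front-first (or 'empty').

Step 1 [NS]: N:car1-GO,E:wait,S:empty,W:wait | queues: N=1 E=4 S=0 W=1
Step 2 [NS]: N:car3-GO,E:wait,S:empty,W:wait | queues: N=0 E=4 S=0 W=1
Step 3 [NS]: N:empty,E:wait,S:empty,W:wait | queues: N=0 E=4 S=0 W=1
Step 4 [NS]: N:empty,E:wait,S:empty,W:wait | queues: N=0 E=4 S=0 W=1
Step 5 [EW]: N:wait,E:car2-GO,S:wait,W:car7-GO | queues: N=0 E=3 S=0 W=0

N: empty
E: 4 5 6
S: empty
W: empty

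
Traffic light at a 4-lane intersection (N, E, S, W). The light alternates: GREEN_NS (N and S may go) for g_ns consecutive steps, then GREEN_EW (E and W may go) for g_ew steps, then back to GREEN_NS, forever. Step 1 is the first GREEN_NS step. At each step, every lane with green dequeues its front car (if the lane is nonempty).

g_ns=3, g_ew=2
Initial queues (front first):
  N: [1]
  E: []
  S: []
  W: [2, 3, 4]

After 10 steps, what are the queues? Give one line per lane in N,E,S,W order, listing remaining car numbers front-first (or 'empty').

Step 1 [NS]: N:car1-GO,E:wait,S:empty,W:wait | queues: N=0 E=0 S=0 W=3
Step 2 [NS]: N:empty,E:wait,S:empty,W:wait | queues: N=0 E=0 S=0 W=3
Step 3 [NS]: N:empty,E:wait,S:empty,W:wait | queues: N=0 E=0 S=0 W=3
Step 4 [EW]: N:wait,E:empty,S:wait,W:car2-GO | queues: N=0 E=0 S=0 W=2
Step 5 [EW]: N:wait,E:empty,S:wait,W:car3-GO | queues: N=0 E=0 S=0 W=1
Step 6 [NS]: N:empty,E:wait,S:empty,W:wait | queues: N=0 E=0 S=0 W=1
Step 7 [NS]: N:empty,E:wait,S:empty,W:wait | queues: N=0 E=0 S=0 W=1
Step 8 [NS]: N:empty,E:wait,S:empty,W:wait | queues: N=0 E=0 S=0 W=1
Step 9 [EW]: N:wait,E:empty,S:wait,W:car4-GO | queues: N=0 E=0 S=0 W=0

N: empty
E: empty
S: empty
W: empty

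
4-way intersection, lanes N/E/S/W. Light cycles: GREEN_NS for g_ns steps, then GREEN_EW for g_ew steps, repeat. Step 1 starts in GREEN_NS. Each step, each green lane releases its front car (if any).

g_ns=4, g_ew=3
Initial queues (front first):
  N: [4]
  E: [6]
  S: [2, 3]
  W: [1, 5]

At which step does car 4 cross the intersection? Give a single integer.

Step 1 [NS]: N:car4-GO,E:wait,S:car2-GO,W:wait | queues: N=0 E=1 S=1 W=2
Step 2 [NS]: N:empty,E:wait,S:car3-GO,W:wait | queues: N=0 E=1 S=0 W=2
Step 3 [NS]: N:empty,E:wait,S:empty,W:wait | queues: N=0 E=1 S=0 W=2
Step 4 [NS]: N:empty,E:wait,S:empty,W:wait | queues: N=0 E=1 S=0 W=2
Step 5 [EW]: N:wait,E:car6-GO,S:wait,W:car1-GO | queues: N=0 E=0 S=0 W=1
Step 6 [EW]: N:wait,E:empty,S:wait,W:car5-GO | queues: N=0 E=0 S=0 W=0
Car 4 crosses at step 1

1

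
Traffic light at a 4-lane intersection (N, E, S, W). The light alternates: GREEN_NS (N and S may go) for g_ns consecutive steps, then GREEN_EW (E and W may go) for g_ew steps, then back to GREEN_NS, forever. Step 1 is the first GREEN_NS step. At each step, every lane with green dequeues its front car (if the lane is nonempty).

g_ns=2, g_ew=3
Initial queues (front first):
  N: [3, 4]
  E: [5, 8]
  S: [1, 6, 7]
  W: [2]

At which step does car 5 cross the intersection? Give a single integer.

Step 1 [NS]: N:car3-GO,E:wait,S:car1-GO,W:wait | queues: N=1 E=2 S=2 W=1
Step 2 [NS]: N:car4-GO,E:wait,S:car6-GO,W:wait | queues: N=0 E=2 S=1 W=1
Step 3 [EW]: N:wait,E:car5-GO,S:wait,W:car2-GO | queues: N=0 E=1 S=1 W=0
Step 4 [EW]: N:wait,E:car8-GO,S:wait,W:empty | queues: N=0 E=0 S=1 W=0
Step 5 [EW]: N:wait,E:empty,S:wait,W:empty | queues: N=0 E=0 S=1 W=0
Step 6 [NS]: N:empty,E:wait,S:car7-GO,W:wait | queues: N=0 E=0 S=0 W=0
Car 5 crosses at step 3

3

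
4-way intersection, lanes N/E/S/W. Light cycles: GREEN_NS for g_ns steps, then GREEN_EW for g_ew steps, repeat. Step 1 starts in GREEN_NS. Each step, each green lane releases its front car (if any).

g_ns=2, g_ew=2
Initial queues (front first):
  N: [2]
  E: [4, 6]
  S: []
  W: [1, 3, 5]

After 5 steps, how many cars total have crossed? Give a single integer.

Answer: 5

Derivation:
Step 1 [NS]: N:car2-GO,E:wait,S:empty,W:wait | queues: N=0 E=2 S=0 W=3
Step 2 [NS]: N:empty,E:wait,S:empty,W:wait | queues: N=0 E=2 S=0 W=3
Step 3 [EW]: N:wait,E:car4-GO,S:wait,W:car1-GO | queues: N=0 E=1 S=0 W=2
Step 4 [EW]: N:wait,E:car6-GO,S:wait,W:car3-GO | queues: N=0 E=0 S=0 W=1
Step 5 [NS]: N:empty,E:wait,S:empty,W:wait | queues: N=0 E=0 S=0 W=1
Cars crossed by step 5: 5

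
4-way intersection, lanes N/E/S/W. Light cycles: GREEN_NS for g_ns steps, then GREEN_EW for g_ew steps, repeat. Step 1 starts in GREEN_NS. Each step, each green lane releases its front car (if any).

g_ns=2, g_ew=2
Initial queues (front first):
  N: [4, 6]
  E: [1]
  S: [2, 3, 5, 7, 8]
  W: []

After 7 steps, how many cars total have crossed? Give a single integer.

Answer: 7

Derivation:
Step 1 [NS]: N:car4-GO,E:wait,S:car2-GO,W:wait | queues: N=1 E=1 S=4 W=0
Step 2 [NS]: N:car6-GO,E:wait,S:car3-GO,W:wait | queues: N=0 E=1 S=3 W=0
Step 3 [EW]: N:wait,E:car1-GO,S:wait,W:empty | queues: N=0 E=0 S=3 W=0
Step 4 [EW]: N:wait,E:empty,S:wait,W:empty | queues: N=0 E=0 S=3 W=0
Step 5 [NS]: N:empty,E:wait,S:car5-GO,W:wait | queues: N=0 E=0 S=2 W=0
Step 6 [NS]: N:empty,E:wait,S:car7-GO,W:wait | queues: N=0 E=0 S=1 W=0
Step 7 [EW]: N:wait,E:empty,S:wait,W:empty | queues: N=0 E=0 S=1 W=0
Cars crossed by step 7: 7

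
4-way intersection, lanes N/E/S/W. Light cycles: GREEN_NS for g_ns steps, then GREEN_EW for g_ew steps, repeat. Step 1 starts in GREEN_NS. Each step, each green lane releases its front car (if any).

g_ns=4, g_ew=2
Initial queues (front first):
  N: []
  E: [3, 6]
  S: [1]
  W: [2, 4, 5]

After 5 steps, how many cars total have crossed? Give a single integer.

Step 1 [NS]: N:empty,E:wait,S:car1-GO,W:wait | queues: N=0 E=2 S=0 W=3
Step 2 [NS]: N:empty,E:wait,S:empty,W:wait | queues: N=0 E=2 S=0 W=3
Step 3 [NS]: N:empty,E:wait,S:empty,W:wait | queues: N=0 E=2 S=0 W=3
Step 4 [NS]: N:empty,E:wait,S:empty,W:wait | queues: N=0 E=2 S=0 W=3
Step 5 [EW]: N:wait,E:car3-GO,S:wait,W:car2-GO | queues: N=0 E=1 S=0 W=2
Cars crossed by step 5: 3

Answer: 3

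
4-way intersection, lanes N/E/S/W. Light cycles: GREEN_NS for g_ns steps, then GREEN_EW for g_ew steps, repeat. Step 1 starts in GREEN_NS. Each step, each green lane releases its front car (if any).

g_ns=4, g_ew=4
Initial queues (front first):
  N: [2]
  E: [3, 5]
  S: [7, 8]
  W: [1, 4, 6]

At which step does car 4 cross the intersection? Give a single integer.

Step 1 [NS]: N:car2-GO,E:wait,S:car7-GO,W:wait | queues: N=0 E=2 S=1 W=3
Step 2 [NS]: N:empty,E:wait,S:car8-GO,W:wait | queues: N=0 E=2 S=0 W=3
Step 3 [NS]: N:empty,E:wait,S:empty,W:wait | queues: N=0 E=2 S=0 W=3
Step 4 [NS]: N:empty,E:wait,S:empty,W:wait | queues: N=0 E=2 S=0 W=3
Step 5 [EW]: N:wait,E:car3-GO,S:wait,W:car1-GO | queues: N=0 E=1 S=0 W=2
Step 6 [EW]: N:wait,E:car5-GO,S:wait,W:car4-GO | queues: N=0 E=0 S=0 W=1
Step 7 [EW]: N:wait,E:empty,S:wait,W:car6-GO | queues: N=0 E=0 S=0 W=0
Car 4 crosses at step 6

6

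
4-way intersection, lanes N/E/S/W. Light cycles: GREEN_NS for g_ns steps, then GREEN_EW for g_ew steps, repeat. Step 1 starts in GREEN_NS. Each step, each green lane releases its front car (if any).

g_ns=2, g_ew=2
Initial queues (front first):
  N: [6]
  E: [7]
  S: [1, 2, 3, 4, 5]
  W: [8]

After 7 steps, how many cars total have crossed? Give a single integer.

Answer: 7

Derivation:
Step 1 [NS]: N:car6-GO,E:wait,S:car1-GO,W:wait | queues: N=0 E=1 S=4 W=1
Step 2 [NS]: N:empty,E:wait,S:car2-GO,W:wait | queues: N=0 E=1 S=3 W=1
Step 3 [EW]: N:wait,E:car7-GO,S:wait,W:car8-GO | queues: N=0 E=0 S=3 W=0
Step 4 [EW]: N:wait,E:empty,S:wait,W:empty | queues: N=0 E=0 S=3 W=0
Step 5 [NS]: N:empty,E:wait,S:car3-GO,W:wait | queues: N=0 E=0 S=2 W=0
Step 6 [NS]: N:empty,E:wait,S:car4-GO,W:wait | queues: N=0 E=0 S=1 W=0
Step 7 [EW]: N:wait,E:empty,S:wait,W:empty | queues: N=0 E=0 S=1 W=0
Cars crossed by step 7: 7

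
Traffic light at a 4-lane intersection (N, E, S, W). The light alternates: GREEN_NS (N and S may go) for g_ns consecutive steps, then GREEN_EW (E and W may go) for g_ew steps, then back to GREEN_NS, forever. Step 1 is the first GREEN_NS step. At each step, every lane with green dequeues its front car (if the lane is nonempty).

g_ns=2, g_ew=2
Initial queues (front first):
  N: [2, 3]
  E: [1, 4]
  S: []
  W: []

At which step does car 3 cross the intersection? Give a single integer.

Step 1 [NS]: N:car2-GO,E:wait,S:empty,W:wait | queues: N=1 E=2 S=0 W=0
Step 2 [NS]: N:car3-GO,E:wait,S:empty,W:wait | queues: N=0 E=2 S=0 W=0
Step 3 [EW]: N:wait,E:car1-GO,S:wait,W:empty | queues: N=0 E=1 S=0 W=0
Step 4 [EW]: N:wait,E:car4-GO,S:wait,W:empty | queues: N=0 E=0 S=0 W=0
Car 3 crosses at step 2

2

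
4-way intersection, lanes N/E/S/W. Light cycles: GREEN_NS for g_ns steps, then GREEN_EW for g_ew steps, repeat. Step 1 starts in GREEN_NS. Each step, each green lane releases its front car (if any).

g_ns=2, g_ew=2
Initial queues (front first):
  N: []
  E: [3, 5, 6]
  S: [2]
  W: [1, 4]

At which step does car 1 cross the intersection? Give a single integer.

Step 1 [NS]: N:empty,E:wait,S:car2-GO,W:wait | queues: N=0 E=3 S=0 W=2
Step 2 [NS]: N:empty,E:wait,S:empty,W:wait | queues: N=0 E=3 S=0 W=2
Step 3 [EW]: N:wait,E:car3-GO,S:wait,W:car1-GO | queues: N=0 E=2 S=0 W=1
Step 4 [EW]: N:wait,E:car5-GO,S:wait,W:car4-GO | queues: N=0 E=1 S=0 W=0
Step 5 [NS]: N:empty,E:wait,S:empty,W:wait | queues: N=0 E=1 S=0 W=0
Step 6 [NS]: N:empty,E:wait,S:empty,W:wait | queues: N=0 E=1 S=0 W=0
Step 7 [EW]: N:wait,E:car6-GO,S:wait,W:empty | queues: N=0 E=0 S=0 W=0
Car 1 crosses at step 3

3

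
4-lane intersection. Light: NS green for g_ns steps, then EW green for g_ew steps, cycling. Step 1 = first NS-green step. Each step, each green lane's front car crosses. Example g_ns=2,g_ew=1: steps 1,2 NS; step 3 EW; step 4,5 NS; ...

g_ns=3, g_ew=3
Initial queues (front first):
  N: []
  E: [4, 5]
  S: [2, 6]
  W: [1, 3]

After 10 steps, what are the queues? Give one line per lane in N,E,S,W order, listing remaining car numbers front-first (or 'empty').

Step 1 [NS]: N:empty,E:wait,S:car2-GO,W:wait | queues: N=0 E=2 S=1 W=2
Step 2 [NS]: N:empty,E:wait,S:car6-GO,W:wait | queues: N=0 E=2 S=0 W=2
Step 3 [NS]: N:empty,E:wait,S:empty,W:wait | queues: N=0 E=2 S=0 W=2
Step 4 [EW]: N:wait,E:car4-GO,S:wait,W:car1-GO | queues: N=0 E=1 S=0 W=1
Step 5 [EW]: N:wait,E:car5-GO,S:wait,W:car3-GO | queues: N=0 E=0 S=0 W=0

N: empty
E: empty
S: empty
W: empty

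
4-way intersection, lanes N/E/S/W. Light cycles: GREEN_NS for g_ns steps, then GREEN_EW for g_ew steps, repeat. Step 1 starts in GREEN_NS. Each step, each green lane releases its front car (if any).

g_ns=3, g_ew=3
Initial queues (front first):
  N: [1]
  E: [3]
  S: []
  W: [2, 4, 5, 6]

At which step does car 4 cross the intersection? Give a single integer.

Step 1 [NS]: N:car1-GO,E:wait,S:empty,W:wait | queues: N=0 E=1 S=0 W=4
Step 2 [NS]: N:empty,E:wait,S:empty,W:wait | queues: N=0 E=1 S=0 W=4
Step 3 [NS]: N:empty,E:wait,S:empty,W:wait | queues: N=0 E=1 S=0 W=4
Step 4 [EW]: N:wait,E:car3-GO,S:wait,W:car2-GO | queues: N=0 E=0 S=0 W=3
Step 5 [EW]: N:wait,E:empty,S:wait,W:car4-GO | queues: N=0 E=0 S=0 W=2
Step 6 [EW]: N:wait,E:empty,S:wait,W:car5-GO | queues: N=0 E=0 S=0 W=1
Step 7 [NS]: N:empty,E:wait,S:empty,W:wait | queues: N=0 E=0 S=0 W=1
Step 8 [NS]: N:empty,E:wait,S:empty,W:wait | queues: N=0 E=0 S=0 W=1
Step 9 [NS]: N:empty,E:wait,S:empty,W:wait | queues: N=0 E=0 S=0 W=1
Step 10 [EW]: N:wait,E:empty,S:wait,W:car6-GO | queues: N=0 E=0 S=0 W=0
Car 4 crosses at step 5

5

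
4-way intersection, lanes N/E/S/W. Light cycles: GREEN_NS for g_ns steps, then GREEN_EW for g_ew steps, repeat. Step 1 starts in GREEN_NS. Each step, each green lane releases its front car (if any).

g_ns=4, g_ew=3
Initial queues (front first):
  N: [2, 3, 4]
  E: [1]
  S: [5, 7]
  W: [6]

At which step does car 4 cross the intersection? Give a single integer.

Step 1 [NS]: N:car2-GO,E:wait,S:car5-GO,W:wait | queues: N=2 E=1 S=1 W=1
Step 2 [NS]: N:car3-GO,E:wait,S:car7-GO,W:wait | queues: N=1 E=1 S=0 W=1
Step 3 [NS]: N:car4-GO,E:wait,S:empty,W:wait | queues: N=0 E=1 S=0 W=1
Step 4 [NS]: N:empty,E:wait,S:empty,W:wait | queues: N=0 E=1 S=0 W=1
Step 5 [EW]: N:wait,E:car1-GO,S:wait,W:car6-GO | queues: N=0 E=0 S=0 W=0
Car 4 crosses at step 3

3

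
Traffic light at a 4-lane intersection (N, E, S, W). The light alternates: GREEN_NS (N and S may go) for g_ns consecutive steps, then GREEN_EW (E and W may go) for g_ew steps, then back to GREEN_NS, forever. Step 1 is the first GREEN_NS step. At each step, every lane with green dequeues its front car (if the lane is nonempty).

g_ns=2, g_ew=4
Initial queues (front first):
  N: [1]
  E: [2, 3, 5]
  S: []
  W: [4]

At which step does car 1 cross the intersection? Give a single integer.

Step 1 [NS]: N:car1-GO,E:wait,S:empty,W:wait | queues: N=0 E=3 S=0 W=1
Step 2 [NS]: N:empty,E:wait,S:empty,W:wait | queues: N=0 E=3 S=0 W=1
Step 3 [EW]: N:wait,E:car2-GO,S:wait,W:car4-GO | queues: N=0 E=2 S=0 W=0
Step 4 [EW]: N:wait,E:car3-GO,S:wait,W:empty | queues: N=0 E=1 S=0 W=0
Step 5 [EW]: N:wait,E:car5-GO,S:wait,W:empty | queues: N=0 E=0 S=0 W=0
Car 1 crosses at step 1

1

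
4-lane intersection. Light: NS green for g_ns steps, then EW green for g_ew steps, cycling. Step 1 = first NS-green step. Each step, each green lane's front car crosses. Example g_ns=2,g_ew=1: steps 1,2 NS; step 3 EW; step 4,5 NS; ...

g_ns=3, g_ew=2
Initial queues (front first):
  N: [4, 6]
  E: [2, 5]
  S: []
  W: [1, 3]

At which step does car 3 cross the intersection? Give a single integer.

Step 1 [NS]: N:car4-GO,E:wait,S:empty,W:wait | queues: N=1 E=2 S=0 W=2
Step 2 [NS]: N:car6-GO,E:wait,S:empty,W:wait | queues: N=0 E=2 S=0 W=2
Step 3 [NS]: N:empty,E:wait,S:empty,W:wait | queues: N=0 E=2 S=0 W=2
Step 4 [EW]: N:wait,E:car2-GO,S:wait,W:car1-GO | queues: N=0 E=1 S=0 W=1
Step 5 [EW]: N:wait,E:car5-GO,S:wait,W:car3-GO | queues: N=0 E=0 S=0 W=0
Car 3 crosses at step 5

5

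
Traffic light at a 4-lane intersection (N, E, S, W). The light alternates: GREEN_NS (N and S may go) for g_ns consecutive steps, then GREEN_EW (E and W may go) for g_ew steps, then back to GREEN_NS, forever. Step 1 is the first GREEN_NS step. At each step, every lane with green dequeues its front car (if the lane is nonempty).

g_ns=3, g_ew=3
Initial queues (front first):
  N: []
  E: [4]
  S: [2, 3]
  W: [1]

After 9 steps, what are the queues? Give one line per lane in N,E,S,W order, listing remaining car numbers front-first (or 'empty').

Step 1 [NS]: N:empty,E:wait,S:car2-GO,W:wait | queues: N=0 E=1 S=1 W=1
Step 2 [NS]: N:empty,E:wait,S:car3-GO,W:wait | queues: N=0 E=1 S=0 W=1
Step 3 [NS]: N:empty,E:wait,S:empty,W:wait | queues: N=0 E=1 S=0 W=1
Step 4 [EW]: N:wait,E:car4-GO,S:wait,W:car1-GO | queues: N=0 E=0 S=0 W=0

N: empty
E: empty
S: empty
W: empty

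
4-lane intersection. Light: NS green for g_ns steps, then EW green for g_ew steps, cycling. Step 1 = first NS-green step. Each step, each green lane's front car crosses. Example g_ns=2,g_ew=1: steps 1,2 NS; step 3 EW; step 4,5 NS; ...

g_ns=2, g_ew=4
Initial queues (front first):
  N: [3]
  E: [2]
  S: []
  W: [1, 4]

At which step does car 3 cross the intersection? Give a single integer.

Step 1 [NS]: N:car3-GO,E:wait,S:empty,W:wait | queues: N=0 E=1 S=0 W=2
Step 2 [NS]: N:empty,E:wait,S:empty,W:wait | queues: N=0 E=1 S=0 W=2
Step 3 [EW]: N:wait,E:car2-GO,S:wait,W:car1-GO | queues: N=0 E=0 S=0 W=1
Step 4 [EW]: N:wait,E:empty,S:wait,W:car4-GO | queues: N=0 E=0 S=0 W=0
Car 3 crosses at step 1

1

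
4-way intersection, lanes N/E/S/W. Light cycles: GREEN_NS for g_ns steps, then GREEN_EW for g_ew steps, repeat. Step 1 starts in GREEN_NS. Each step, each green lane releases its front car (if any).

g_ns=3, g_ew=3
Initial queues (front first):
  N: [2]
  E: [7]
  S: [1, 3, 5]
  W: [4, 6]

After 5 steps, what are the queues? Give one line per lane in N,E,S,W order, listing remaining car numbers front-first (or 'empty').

Step 1 [NS]: N:car2-GO,E:wait,S:car1-GO,W:wait | queues: N=0 E=1 S=2 W=2
Step 2 [NS]: N:empty,E:wait,S:car3-GO,W:wait | queues: N=0 E=1 S=1 W=2
Step 3 [NS]: N:empty,E:wait,S:car5-GO,W:wait | queues: N=0 E=1 S=0 W=2
Step 4 [EW]: N:wait,E:car7-GO,S:wait,W:car4-GO | queues: N=0 E=0 S=0 W=1
Step 5 [EW]: N:wait,E:empty,S:wait,W:car6-GO | queues: N=0 E=0 S=0 W=0

N: empty
E: empty
S: empty
W: empty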